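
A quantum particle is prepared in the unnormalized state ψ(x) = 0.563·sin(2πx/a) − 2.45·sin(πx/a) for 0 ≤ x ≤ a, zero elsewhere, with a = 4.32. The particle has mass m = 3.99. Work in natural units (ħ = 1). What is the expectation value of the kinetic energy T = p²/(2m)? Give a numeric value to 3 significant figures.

0.0762

T = −(ħ²/2m) d²/dx², so ⟨T⟩ = −(ħ²/2m) ∫ ψ*·ψ'' dx / ∫|ψ|² dx; with m = 3.99.
d²/dx² sin(jπx/a) = −(jπ/a)²·sin(jπx/a); on 0 ≤ x ≤ a, ∫sin²(jπx/a) dx = a/2 and ∫sin(jπx/a)·sin(lπx/a) dx = 0 for j ≠ l, so only diagonal terms survive in ∫|ψ|² and ∫ψ·ψ″; ∫ψ·ψ′ dx = [ψ²/2] between the walls = 0.
State is unnormalized: ∫|ψ|² dx = 13.650, and ∫ψ*·(−ħ²/2m · ψ'') dx = 1.0407, so ⟨T⟩ = 1.0407 / 13.650.
⟨T⟩ = 0.076244.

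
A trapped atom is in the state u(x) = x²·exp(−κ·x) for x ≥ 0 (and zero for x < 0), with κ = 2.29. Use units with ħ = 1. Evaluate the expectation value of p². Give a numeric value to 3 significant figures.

1.75

p² u = −ħ² d²u/dx²; ⟨p²⟩ = −ħ² ∫ u*·u'' dx / ∫|u|² dx.
Differentiate x²·exp(−κ·x) with the product rule; every integrand then reduces to terms xʲ·e^(−2κx) on [0, ∞), with ∫₀^∞ xʲ·e^(−2κx) dx = j!/(2κ)^(j+1).
State is unnormalized: ∫|u|² dx = 0.011909, and ∫u*·(−ħ² u'') dx = 0.020818, so ⟨p²⟩ = 0.020818 / 0.011909.
⟨p²⟩ = 1.7480.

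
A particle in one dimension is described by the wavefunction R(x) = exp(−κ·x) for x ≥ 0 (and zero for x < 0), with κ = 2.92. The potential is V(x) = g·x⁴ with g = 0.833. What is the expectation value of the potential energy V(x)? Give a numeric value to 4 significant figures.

⟨V⟩ = ∫ V(x)·|R|² dx / ∫|R|² dx.
Every integrand reduces to terms xʲ·e^(−2κx) on [0, ∞); use ∫₀^∞ xʲ·e^(−2κx) dx = j!/(2κ)^(j+1).
State is unnormalized: ∫|R|² dx = 0.17123, and ∫R*·V(x)·R dx = 0.0029430, so ⟨V⟩ = 0.0029430 / 0.17123.
⟨V⟩ = 0.017187.

0.01719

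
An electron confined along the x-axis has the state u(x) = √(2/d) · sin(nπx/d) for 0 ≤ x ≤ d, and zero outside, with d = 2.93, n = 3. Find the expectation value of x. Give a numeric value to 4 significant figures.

⟨x⟩ = ∫ x·|u|² dx (integrals over the domain).
With sin²θ = (1 − cos2θ)/2 on 0 ≤ x ≤ d: ∫sin²(nπx/d) dx = d/2, ∫x·sin²(nπx/d) dx = d²/4, ∫x²·sin²(nπx/d) dx = d³·(1/6 − 1/(4n²π²)); higher powers xᵏ the same way, integrating xᵏ·cos(2nπx/d) by parts.
⟨x⟩ = 1.4650.

1.465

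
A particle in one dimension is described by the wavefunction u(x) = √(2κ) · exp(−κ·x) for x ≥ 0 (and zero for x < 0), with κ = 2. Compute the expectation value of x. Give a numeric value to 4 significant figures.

⟨x⟩ = ∫ x·|u|² dx (integrals over the domain).
Every integrand reduces to terms xʲ·e^(−2κx) on [0, ∞); use ∫₀^∞ xʲ·e^(−2κx) dx = j!/(2κ)^(j+1).
⟨x⟩ = 0.25000.

0.2500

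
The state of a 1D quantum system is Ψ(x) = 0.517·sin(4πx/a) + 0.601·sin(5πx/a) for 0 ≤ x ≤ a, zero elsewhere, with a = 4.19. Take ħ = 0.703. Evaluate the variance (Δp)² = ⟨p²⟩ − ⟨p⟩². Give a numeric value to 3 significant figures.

Compute ⟨p⟩ and ⟨p²⟩ separately; (Δp)² = ⟨p²⟩ − ⟨p⟩².
d²/dx² sin(jπx/a) = −(jπ/a)²·sin(jπx/a); on 0 ≤ x ≤ a, ∫sin²(jπx/a) dx = a/2 and ∫sin(jπx/a)·sin(lπx/a) dx = 0 for j ≠ l, so only diagonal terms survive in ∫|Ψ|² and ∫Ψ·Ψ″; ∫Ψ·Ψ′ dx = [Ψ²/2] between the walls = 0.
Normalization: ∫|Ψ|² dx = 1.3167.
⟨p⟩ = 0.0000 and ⟨p²⟩ = 5.8824.
(Δp)² = 5.8824 − (0.0000)² = 5.8824.

5.88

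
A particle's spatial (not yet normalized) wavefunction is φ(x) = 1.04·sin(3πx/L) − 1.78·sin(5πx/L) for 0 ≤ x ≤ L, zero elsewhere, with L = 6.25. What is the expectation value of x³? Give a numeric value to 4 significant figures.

⟨x³⟩ = ∫ x³·|φ|² dx / ∫|φ|² dx (integrals over the domain).
On 0 ≤ x ≤ L (j ≠ l): ∫sin²(jπx/L) dx = L/2, ∫sin(jπx/L)·sin(lπx/L) dx = 0; diagonal moments ∫x·sin²(jπx/L) dx = L²/4, ∫x²·sin²(jπx/L) dx = L³·(1/6 − 1/(4j²π²)); cross terms ∫x·sin(jπx/L)·sin(lπx/L) dx = 0 for j + l even and −4jlL²/(π²(j² − l²)²) for j + l odd, ∫x²·sin(jπx/L)·sin(lπx/L) dx = (−1)^(j+l)·4jlL³/(π²(j² − l²)²); higher powers the same way via product-to-sum and parts.
State is unnormalized: ∫|φ|² dx = 13.281, and ∫φ*·x³·φ dx = 595.07, so ⟨x³⟩ = 595.07 / 13.281.
⟨x³⟩ = 44.805.

44.81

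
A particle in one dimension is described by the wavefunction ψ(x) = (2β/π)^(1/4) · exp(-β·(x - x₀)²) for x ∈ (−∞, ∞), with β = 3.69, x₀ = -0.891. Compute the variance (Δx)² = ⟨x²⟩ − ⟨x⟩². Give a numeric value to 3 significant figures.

0.0678

Compute ⟨x⟩ and ⟨x²⟩ separately, then (Δx)² = ⟨x²⟩ − ⟨x⟩².
Gaussian moments (u = x − x₀): ∫u^(2j)·e^(−2βu²) du = (2j−1)!!/(4β)^j · √(π/(2β)), odd powers integrate to 0; here √(π/(2β)) = 0.65245.
⟨x⟩ = -0.89100 and ⟨x²⟩ = 0.86163.
(Δx)² = 0.86163 − (-0.89100)² = 0.067751.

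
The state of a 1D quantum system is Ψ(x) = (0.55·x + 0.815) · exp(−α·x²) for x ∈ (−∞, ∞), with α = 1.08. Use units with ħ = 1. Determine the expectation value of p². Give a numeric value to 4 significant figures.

1.286

p² Ψ = −ħ² d²Ψ/dx²; ⟨p²⟩ = −ħ² ∫ Ψ*·Ψ'' dx / ∫|Ψ|² dx.
Expand each integrand as polynomial × e^(−2αx²) and use ∫x^(2j)·e^(−2αx²) dx = (2j−1)!!/(4α)^j · √(π/(2α)), odd powers → 0; here √(π/(2α)) = 1.2060. Differentiate with the product rule, d/dx e^(−αx²) = −2αx·e^(−αx²).
State is unnormalized: ∫|Ψ|² dx = 0.88550, and ∫Ψ*·(−ħ² Ψ'') dx = 1.1388, so ⟨p²⟩ = 1.1388 / 0.88550.
⟨p²⟩ = 1.2860.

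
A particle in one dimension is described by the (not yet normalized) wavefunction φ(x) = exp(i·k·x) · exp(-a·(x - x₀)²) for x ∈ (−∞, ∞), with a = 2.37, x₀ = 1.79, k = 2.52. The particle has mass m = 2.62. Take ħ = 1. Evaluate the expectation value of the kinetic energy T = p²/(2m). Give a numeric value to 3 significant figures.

1.66

T = −(ħ²/2m) d²/dx², so ⟨T⟩ = −(ħ²/2m) ∫ φ*·φ'' dx / ∫|φ|² dx; with m = 2.62.
Gaussian moments (u = x − x₀): ∫u^(2j)·e^(−2au²) du = (2j−1)!!/(4a)^j · √(π/(2a)), odd powers integrate to 0; here √(π/(2a)) = 0.81412. Derivatives: φ′ = (ik − 2au)·φ, φ″ = ((ik − 2au)² − 2a)·φ; the odd-in-u pieces drop out.
State is unnormalized: ∫|φ|² dx = 0.81412, and ∫φ*·(−ħ²/2m · φ'') dx = 1.3548, so ⟨T⟩ = 1.3548 / 0.81412.
⟨T⟩ = 1.6642.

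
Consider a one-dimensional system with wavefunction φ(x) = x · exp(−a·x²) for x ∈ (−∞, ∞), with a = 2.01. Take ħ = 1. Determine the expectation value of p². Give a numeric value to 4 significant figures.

6.030

p² φ = −ħ² d²φ/dx²; ⟨p²⟩ = −ħ² ∫ φ*·φ'' dx / ∫|φ|² dx.
Expand each integrand as polynomial × e^(−2ax²) and use ∫x^(2j)·e^(−2ax²) dx = (2j−1)!!/(4a)^j · √(π/(2a)), odd powers → 0; here √(π/(2a)) = 0.88402. Differentiate with the product rule, d/dx e^(−ax²) = −2ax·e^(−ax²).
State is unnormalized: ∫|φ|² dx = 0.10995, and ∫φ*·(−ħ² φ'') dx = 0.66301, so ⟨p²⟩ = 0.66301 / 0.10995.
⟨p²⟩ = 6.0300.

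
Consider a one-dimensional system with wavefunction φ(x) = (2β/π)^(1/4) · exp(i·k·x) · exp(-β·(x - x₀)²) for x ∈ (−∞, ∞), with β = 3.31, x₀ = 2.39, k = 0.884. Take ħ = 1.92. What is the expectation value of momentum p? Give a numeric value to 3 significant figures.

1.70

p φ = −iħ dφ/dx; then ⟨p⟩ = ∫ φ*·(pφ) dx.
Gaussian moments (u = x − x₀): ∫u^(2j)·e^(−2βu²) du = (2j−1)!!/(4β)^j · √(π/(2β)), odd powers integrate to 0; here √(π/(2β)) = 0.68888. Derivatives: φ′ = (ik − 2βu)·φ, φ″ = ((ik − 2βu)² − 2β)·φ; the odd-in-u pieces drop out.
⟨p⟩ = 1.6973.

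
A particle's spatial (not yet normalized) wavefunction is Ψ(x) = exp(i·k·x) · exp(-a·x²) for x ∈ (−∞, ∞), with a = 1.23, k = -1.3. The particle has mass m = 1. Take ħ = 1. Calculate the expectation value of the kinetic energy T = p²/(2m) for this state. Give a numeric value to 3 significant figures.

T = −(ħ²/2m) d²/dx², so ⟨T⟩ = −(ħ²/2m) ∫ Ψ*·Ψ'' dx / ∫|Ψ|² dx; with m = 1.
Gaussian moments: ∫x^(2j)·e^(−2ax²) dx = (2j−1)!!/(4a)^j · √(π/(2a)), odd powers integrate to 0; here √(π/(2a)) = 1.1301. Derivatives: Ψ′ = (ik − 2ax)·Ψ, Ψ″ = ((ik − 2ax)² − 2a)·Ψ; the odd-in-x pieces drop out.
State is unnormalized: ∫|Ψ|² dx = 1.1301, and ∫Ψ*·(−ħ²/2m · Ψ'') dx = 1.6499, so ⟨T⟩ = 1.6499 / 1.1301.
⟨T⟩ = 1.4600.

1.46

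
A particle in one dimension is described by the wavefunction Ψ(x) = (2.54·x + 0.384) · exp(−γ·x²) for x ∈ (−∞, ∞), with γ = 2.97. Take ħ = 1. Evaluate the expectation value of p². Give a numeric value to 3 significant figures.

7.64

p² Ψ = −ħ² d²Ψ/dx²; ⟨p²⟩ = −ħ² ∫ Ψ*·Ψ'' dx / ∫|Ψ|² dx.
Expand each integrand as polynomial × e^(−2γx²) and use ∫x^(2j)·e^(−2γx²) dx = (2j−1)!!/(4γ)^j · √(π/(2γ)), odd powers → 0; here √(π/(2γ)) = 0.72725. Differentiate with the product rule, d/dx e^(−γx²) = −2γx·e^(−γx²).
State is unnormalized: ∫|Ψ|² dx = 0.50218, and ∫Ψ*·(−ħ² Ψ'') dx = 3.8374, so ⟨p²⟩ = 3.8374 / 0.50218.
⟨p²⟩ = 7.6416.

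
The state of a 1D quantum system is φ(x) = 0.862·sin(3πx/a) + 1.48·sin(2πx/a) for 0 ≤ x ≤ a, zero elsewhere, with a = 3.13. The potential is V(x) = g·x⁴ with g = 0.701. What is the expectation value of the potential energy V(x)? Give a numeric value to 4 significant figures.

⟨V⟩ = ∫ V(x)·|φ|² dx / ∫|φ|² dx.
On 0 ≤ x ≤ a (j ≠ l): ∫sin²(jπx/a) dx = a/2, ∫sin(jπx/a)·sin(lπx/a) dx = 0; diagonal moments ∫x·sin²(jπx/a) dx = a²/4, ∫x²·sin²(jπx/a) dx = a³·(1/6 − 1/(4j²π²)); cross terms ∫x·sin(jπx/a)·sin(lπx/a) dx = 0 for j + l even and −4jla²/(π²(j² − l²)²) for j + l odd, ∫x²·sin(jπx/a)·sin(lπx/a) dx = (−1)^(j+l)·4jla³/(π²(j² − l²)²); higher powers the same way via product-to-sum and parts.
State is unnormalized: ∫|φ|² dx = 4.5908, and ∫φ*·V(x)·φ dx = 16.848, so ⟨V⟩ = 16.848 / 4.5908.
⟨V⟩ = 3.6699.

3.670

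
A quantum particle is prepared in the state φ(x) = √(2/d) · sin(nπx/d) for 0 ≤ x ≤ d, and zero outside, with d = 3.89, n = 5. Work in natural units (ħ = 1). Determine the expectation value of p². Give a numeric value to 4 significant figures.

16.31

p² φ = −ħ² d²φ/dx²; ⟨p²⟩ = −ħ² ∫ φ*·φ'' dx.
d/dx sin(nπx/d) = (nπ/d)·cos(nπx/d) and d²/dx² sin(nπx/d) = −(nπ/d)²·sin(nπx/d); on 0 ≤ x ≤ d, ∫sin²(nπx/d) dx = d/2 and ∫sin(nπx/d)·cos(nπx/d) dx = 0.
⟨p²⟩ = 16.306.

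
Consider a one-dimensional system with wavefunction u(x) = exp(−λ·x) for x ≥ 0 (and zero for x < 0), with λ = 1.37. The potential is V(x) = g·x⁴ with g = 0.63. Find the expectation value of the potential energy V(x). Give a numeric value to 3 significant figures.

⟨V⟩ = ∫ V(x)·|u|² dx / ∫|u|² dx.
Every integrand reduces to terms xʲ·e^(−2λx) on [0, ∞); use ∫₀^∞ xʲ·e^(−2λx) dx = j!/(2λ)^(j+1).
State is unnormalized: ∫|u|² dx = 0.36496, and ∫u*·V(x)·u dx = 0.097904, so ⟨V⟩ = 0.097904 / 0.36496.
⟨V⟩ = 0.26826.

0.268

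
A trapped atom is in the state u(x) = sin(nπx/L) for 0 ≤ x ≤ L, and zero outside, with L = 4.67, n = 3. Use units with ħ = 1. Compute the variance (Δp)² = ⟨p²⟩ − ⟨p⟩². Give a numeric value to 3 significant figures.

4.07

Compute ⟨p⟩ and ⟨p²⟩ separately; (Δp)² = ⟨p²⟩ − ⟨p⟩².
d/dx sin(nπx/L) = (nπ/L)·cos(nπx/L) and d²/dx² sin(nπx/L) = −(nπ/L)²·sin(nπx/L); on 0 ≤ x ≤ L, ∫sin²(nπx/L) dx = L/2 and ∫sin(nπx/L)·cos(nπx/L) dx = 0.
Normalization: ∫|u|² dx = 2.3350.
⟨p⟩ = 0.0000 and ⟨p²⟩ = 4.0729.
(Δp)² = 4.0729 − (0.0000)² = 4.0729.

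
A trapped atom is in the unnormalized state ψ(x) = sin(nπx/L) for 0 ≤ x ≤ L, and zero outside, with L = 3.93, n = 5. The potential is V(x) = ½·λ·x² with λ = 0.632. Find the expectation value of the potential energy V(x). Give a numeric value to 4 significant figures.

1.617

⟨V⟩ = ∫ V(x)·|ψ|² dx / ∫|ψ|² dx.
With sin²θ = (1 − cos2θ)/2 on 0 ≤ x ≤ L: ∫sin²(nπx/L) dx = L/2, ∫x·sin²(nπx/L) dx = L²/4, ∫x²·sin²(nπx/L) dx = L³·(1/6 − 1/(4n²π²)); higher powers xᵏ the same way, integrating xᵏ·cos(2nπx/L) by parts.
State is unnormalized: ∫|ψ|² dx = 1.9650, and ∫ψ*·V(x)·ψ dx = 3.1774, so ⟨V⟩ = 3.1774 / 1.9650.
⟨V⟩ = 1.6170.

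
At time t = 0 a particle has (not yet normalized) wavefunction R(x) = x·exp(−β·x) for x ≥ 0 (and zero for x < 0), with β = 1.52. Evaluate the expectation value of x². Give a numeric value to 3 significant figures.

1.30

⟨x²⟩ = ∫ x²·|R|² dx / ∫|R|² dx (integrals over the domain).
Every integrand reduces to terms xʲ·e^(−2βx) on [0, ∞); use ∫₀^∞ xʲ·e^(−2βx) dx = j!/(2β)^(j+1).
State is unnormalized: ∫|R|² dx = 0.071188, and ∫R*·x²·R dx = 0.092436, so ⟨x²⟩ = 0.092436 / 0.071188.
⟨x²⟩ = 1.2985.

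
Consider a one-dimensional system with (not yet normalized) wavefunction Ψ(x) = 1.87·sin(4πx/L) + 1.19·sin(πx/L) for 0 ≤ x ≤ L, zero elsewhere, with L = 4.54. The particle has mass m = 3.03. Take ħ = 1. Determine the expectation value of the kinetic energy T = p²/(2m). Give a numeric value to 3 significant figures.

0.923

T = −(ħ²/2m) d²/dx², so ⟨T⟩ = −(ħ²/2m) ∫ Ψ*·Ψ'' dx / ∫|Ψ|² dx; with m = 3.03.
d²/dx² sin(jπx/L) = −(jπ/L)²·sin(jπx/L); on 0 ≤ x ≤ L, ∫sin²(jπx/L) dx = L/2 and ∫sin(jπx/L)·sin(lπx/L) dx = 0 for j ≠ l, so only diagonal terms survive in ∫|Ψ|² and ∫Ψ·Ψ″; ∫Ψ·Ψ′ dx = [Ψ²/2] between the walls = 0.
State is unnormalized: ∫|Ψ|² dx = 11.153, and ∫Ψ*·(−ħ²/2m · Ψ'') dx = 10.290, so ⟨T⟩ = 10.290 / 11.153.
⟨T⟩ = 0.92263.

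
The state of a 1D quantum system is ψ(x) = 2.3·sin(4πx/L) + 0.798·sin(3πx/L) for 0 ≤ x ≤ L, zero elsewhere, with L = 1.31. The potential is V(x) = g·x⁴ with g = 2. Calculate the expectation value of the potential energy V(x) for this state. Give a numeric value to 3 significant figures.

0.588

⟨V⟩ = ∫ V(x)·|ψ|² dx / ∫|ψ|² dx.
On 0 ≤ x ≤ L (j ≠ l): ∫sin²(jπx/L) dx = L/2, ∫sin(jπx/L)·sin(lπx/L) dx = 0; diagonal moments ∫x·sin²(jπx/L) dx = L²/4, ∫x²·sin²(jπx/L) dx = L³·(1/6 − 1/(4j²π²)); cross terms ∫x·sin(jπx/L)·sin(lπx/L) dx = 0 for j + l even and −4jlL²/(π²(j² − l²)²) for j + l odd, ∫x²·sin(jπx/L)·sin(lπx/L) dx = (−1)^(j+l)·4jlL³/(π²(j² − l²)²); higher powers the same way via product-to-sum and parts.
State is unnormalized: ∫|ψ|² dx = 3.8821, and ∫ψ*·V(x)·ψ dx = 2.2832, so ⟨V⟩ = 2.2832 / 3.8821.
⟨V⟩ = 0.58815.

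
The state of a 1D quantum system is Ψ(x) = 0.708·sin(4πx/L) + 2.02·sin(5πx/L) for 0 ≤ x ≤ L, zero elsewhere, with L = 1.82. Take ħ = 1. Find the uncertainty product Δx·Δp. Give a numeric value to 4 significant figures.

Δx = √(⟨x²⟩−⟨x⟩²), Δp = √(⟨p²⟩−⟨p⟩²).
On 0 ≤ x ≤ L (j ≠ l): ∫sin²(jπx/L) dx = L/2, ∫sin(jπx/L)·sin(lπx/L) dx = 0; diagonal moments ∫x·sin²(jπx/L) dx = L²/4, ∫x²·sin²(jπx/L) dx = L³·(1/6 − 1/(4j²π²)); cross terms ∫x·sin(jπx/L)·sin(lπx/L) dx = 0 for j + l even and −4jlL²/(π²(j² − l²)²) for j + l odd, ∫x²·sin(jπx/L)·sin(lπx/L) dx = (−1)^(j+l)·4jlL³/(π²(j² − l²)²); higher powers the same way via product-to-sum and parts. d²/dx² sin(jπx/L) = −(jπ/L)²·sin(jπx/L); on 0 ≤ x ≤ L, ∫sin²(jπx/L) dx = L/2 and ∫sin(jπx/L)·sin(lπx/L) dx = 0 for j ≠ l, so only diagonal terms survive in ∫|Ψ|² and ∫Ψ·Ψ″; ∫Ψ·Ψ′ dx = [Ψ²/2] between the walls = 0.
Normalization: ∫|Ψ|² dx = 4.1693.
⟨x⟩ = 0.68260, ⟨x²⟩ = 0.68313 ⇒ Δx = 0.46604.
⟨p⟩ = 0.0000, ⟨p²⟩ = 71.556 ⇒ Δp = 8.4591.
Δx·Δp = 3.9423.

3.942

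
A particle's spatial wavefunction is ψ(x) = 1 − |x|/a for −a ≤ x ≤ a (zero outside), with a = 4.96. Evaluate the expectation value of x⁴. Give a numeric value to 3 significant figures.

⟨x⁴⟩ = ∫ x⁴·|ψ|² dx / ∫|ψ|² dx (integrals over the domain).
ψ is even, so ∫ over [−a, a] = 2∫₀ᵃ with ψ = 1 − x/a there: ∫₀ᵃ (1 − x/a)² dx = a/3, ∫₀ᵃ x²(1 − x/a)² dx = a³/30, ∫₀ᵃ x⁴(1 − x/a)² dx = a⁵/105.
State is unnormalized: ∫|ψ|² dx = 3.3067, and ∫ψ*·x⁴·ψ dx = 57.181, so ⟨x⁴⟩ = 57.181 / 3.3067.
⟨x⁴⟩ = 17.293.

17.3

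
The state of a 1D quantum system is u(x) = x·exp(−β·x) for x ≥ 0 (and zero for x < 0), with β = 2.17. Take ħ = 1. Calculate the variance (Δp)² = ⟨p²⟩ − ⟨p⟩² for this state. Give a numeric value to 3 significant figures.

Compute ⟨p⟩ and ⟨p²⟩ separately; (Δp)² = ⟨p²⟩ − ⟨p⟩².
Differentiate x·exp(−β·x) with the product rule; every integrand then reduces to terms xʲ·e^(−2βx) on [0, ∞), with ∫₀^∞ xʲ·e^(−2βx) dx = j!/(2β)^(j+1).
Normalization: ∫|u|² dx = 0.024466.
⟨p⟩ = 0.0000 and ⟨p²⟩ = 4.7089.
(Δp)² = 4.7089 − (0.0000)² = 4.7089.

4.71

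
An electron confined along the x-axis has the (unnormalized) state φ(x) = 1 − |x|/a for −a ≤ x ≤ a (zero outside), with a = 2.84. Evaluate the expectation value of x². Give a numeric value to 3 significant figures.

⟨x²⟩ = ∫ x²·|φ|² dx / ∫|φ|² dx (integrals over the domain).
φ is even, so ∫ over [−a, a] = 2∫₀ᵃ with φ = 1 − x/a there: ∫₀ᵃ (1 − x/a)² dx = a/3, ∫₀ᵃ x²(1 − x/a)² dx = a³/30, ∫₀ᵃ x⁴(1 − x/a)² dx = a⁵/105.
State is unnormalized: ∫|φ|² dx = 1.8933, and ∫φ*·x²·φ dx = 1.5271, so ⟨x²⟩ = 1.5271 / 1.8933.
⟨x²⟩ = 0.80656.

0.807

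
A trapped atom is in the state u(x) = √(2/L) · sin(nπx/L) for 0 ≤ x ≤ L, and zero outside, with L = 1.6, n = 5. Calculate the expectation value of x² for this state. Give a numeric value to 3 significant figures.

⟨x²⟩ = ∫ x²·|u|² dx (integrals over the domain).
With sin²θ = (1 − cos2θ)/2 on 0 ≤ x ≤ L: ∫sin²(nπx/L) dx = L/2, ∫x·sin²(nπx/L) dx = L²/4, ∫x²·sin²(nπx/L) dx = L³·(1/6 − 1/(4n²π²)); higher powers xᵏ the same way, integrating xᵏ·cos(2nπx/L) by parts.
⟨x²⟩ = 0.84815.

0.848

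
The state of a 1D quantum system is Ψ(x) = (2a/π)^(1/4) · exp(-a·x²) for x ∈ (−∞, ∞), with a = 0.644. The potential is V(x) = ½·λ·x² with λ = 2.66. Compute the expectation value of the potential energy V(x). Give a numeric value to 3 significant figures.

⟨V⟩ = ∫ V(x)·|Ψ|² dx.
Gaussian moments: ∫x^(2j)·e^(−2ax²) dx = (2j−1)!!/(4a)^j · √(π/(2a)), odd powers integrate to 0; here √(π/(2a)) = 1.5618.
⟨V⟩ = 0.51630.

0.516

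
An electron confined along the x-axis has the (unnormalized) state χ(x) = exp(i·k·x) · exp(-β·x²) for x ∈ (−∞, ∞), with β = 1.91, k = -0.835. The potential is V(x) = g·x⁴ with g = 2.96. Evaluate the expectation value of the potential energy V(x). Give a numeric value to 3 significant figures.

⟨V⟩ = ∫ V(x)·|χ|² dx / ∫|χ|² dx.
Gaussian moments: ∫x^(2j)·e^(−2βx²) dx = (2j−1)!!/(4β)^j · √(π/(2β)), odd powers integrate to 0; here √(π/(2β)) = 0.90687.
State is unnormalized: ∫|χ|² dx = 0.90687, and ∫χ*·V(x)·χ dx = 0.13797, so ⟨V⟩ = 0.13797 / 0.90687.
⟨V⟩ = 0.15213.

0.152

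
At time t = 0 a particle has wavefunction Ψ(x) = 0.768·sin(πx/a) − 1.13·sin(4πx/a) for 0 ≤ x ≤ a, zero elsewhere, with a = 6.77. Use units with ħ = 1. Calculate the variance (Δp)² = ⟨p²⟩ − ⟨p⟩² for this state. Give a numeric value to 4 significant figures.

Compute ⟨p⟩ and ⟨p²⟩ separately; (Δp)² = ⟨p²⟩ − ⟨p⟩².
d²/dx² sin(jπx/a) = −(jπ/a)²·sin(jπx/a); on 0 ≤ x ≤ a, ∫sin²(jπx/a) dx = a/2 and ∫sin(jπx/a)·sin(lπx/a) dx = 0 for j ≠ l, so only diagonal terms survive in ∫|Ψ|² and ∫Ψ·Ψ″; ∫Ψ·Ψ′ dx = [Ψ²/2] between the walls = 0.
Normalization: ∫|Ψ|² dx = 6.3189.
⟨p⟩ = 0.0000 and ⟨p²⟩ = 2.4248.
(Δp)² = 2.4248 − (0.0000)² = 2.4248.

2.425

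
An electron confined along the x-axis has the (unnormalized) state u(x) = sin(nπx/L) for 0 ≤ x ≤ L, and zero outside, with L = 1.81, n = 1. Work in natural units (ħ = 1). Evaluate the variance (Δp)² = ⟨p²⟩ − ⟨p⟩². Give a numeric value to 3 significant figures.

Compute ⟨p⟩ and ⟨p²⟩ separately; (Δp)² = ⟨p²⟩ − ⟨p⟩².
d/dx sin(nπx/L) = (nπ/L)·cos(nπx/L) and d²/dx² sin(nπx/L) = −(nπ/L)²·sin(nπx/L); on 0 ≤ x ≤ L, ∫sin²(nπx/L) dx = L/2 and ∫sin(nπx/L)·cos(nπx/L) dx = 0.
Normalization: ∫|u|² dx = 0.90500.
⟨p⟩ = 0.0000 and ⟨p²⟩ = 3.0126.
(Δp)² = 3.0126 − (0.0000)² = 3.0126.

3.01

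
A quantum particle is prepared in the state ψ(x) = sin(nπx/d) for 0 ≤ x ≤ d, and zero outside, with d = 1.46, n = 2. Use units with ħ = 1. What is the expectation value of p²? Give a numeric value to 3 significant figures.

18.5

p² ψ = −ħ² d²ψ/dx²; ⟨p²⟩ = −ħ² ∫ ψ*·ψ'' dx / ∫|ψ|² dx.
d/dx sin(nπx/d) = (nπ/d)·cos(nπx/d) and d²/dx² sin(nπx/d) = −(nπ/d)²·sin(nπx/d); on 0 ≤ x ≤ d, ∫sin²(nπx/d) dx = d/2 and ∫sin(nπx/d)·cos(nπx/d) dx = 0.
State is unnormalized: ∫|ψ|² dx = 0.73000, and ∫ψ*·(−ħ² ψ'') dx = 13.520, so ⟨p²⟩ = 13.520 / 0.73000.
⟨p²⟩ = 18.521.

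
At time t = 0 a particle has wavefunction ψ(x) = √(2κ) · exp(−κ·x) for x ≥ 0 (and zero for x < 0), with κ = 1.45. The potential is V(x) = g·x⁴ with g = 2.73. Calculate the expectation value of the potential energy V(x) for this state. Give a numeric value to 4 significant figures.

⟨V⟩ = ∫ V(x)·|ψ|² dx.
Every integrand reduces to terms xʲ·e^(−2κx) on [0, ∞); use ∫₀^∞ xʲ·e^(−2κx) dx = j!/(2κ)^(j+1).
⟨V⟩ = 0.92636.

0.9264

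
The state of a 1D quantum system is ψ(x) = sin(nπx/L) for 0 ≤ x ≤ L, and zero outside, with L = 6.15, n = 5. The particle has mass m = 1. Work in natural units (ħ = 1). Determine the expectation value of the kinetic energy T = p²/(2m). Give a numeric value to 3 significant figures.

3.26

T = −(ħ²/2m) d²/dx², so ⟨T⟩ = −(ħ²/2m) ∫ ψ*·ψ'' dx / ∫|ψ|² dx; with m = 1.
d/dx sin(nπx/L) = (nπ/L)·cos(nπx/L) and d²/dx² sin(nπx/L) = −(nπ/L)²·sin(nπx/L); on 0 ≤ x ≤ L, ∫sin²(nπx/L) dx = L/2 and ∫sin(nπx/L)·cos(nπx/L) dx = 0.
State is unnormalized: ∫|ψ|² dx = 3.0750, and ∫ψ*·(−ħ²/2m · ψ'') dx = 10.030, so ⟨T⟩ = 10.030 / 3.0750.
⟨T⟩ = 3.2618.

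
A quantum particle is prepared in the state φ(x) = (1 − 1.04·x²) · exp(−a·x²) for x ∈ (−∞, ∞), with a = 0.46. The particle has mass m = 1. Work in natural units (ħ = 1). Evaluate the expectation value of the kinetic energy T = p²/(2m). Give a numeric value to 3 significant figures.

1.21

T = −(ħ²/2m) d²/dx², so ⟨T⟩ = −(ħ²/2m) ∫ φ*·φ'' dx / ∫|φ|² dx; with m = 1.
Expand each integrand as polynomial × e^(−2ax²) and use ∫x^(2j)·e^(−2ax²) dx = (2j−1)!!/(4a)^j · √(π/(2a)), odd powers → 0; here √(π/(2a)) = 1.8479. Differentiate with the product rule, d/dx e^(−ax²) = −2ax·e^(−ax²).
State is unnormalized: ∫|φ|² dx = 1.5300, and ∫φ*·(−ħ²/2m · φ'') dx = 1.8559, so ⟨T⟩ = 1.8559 / 1.5300.
⟨T⟩ = 1.2130.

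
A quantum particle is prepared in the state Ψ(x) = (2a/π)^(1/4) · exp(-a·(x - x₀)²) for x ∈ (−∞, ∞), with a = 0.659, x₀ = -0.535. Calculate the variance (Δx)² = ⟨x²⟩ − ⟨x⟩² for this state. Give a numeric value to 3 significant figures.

Compute ⟨x⟩ and ⟨x²⟩ separately, then (Δx)² = ⟨x²⟩ − ⟨x⟩².
Gaussian moments (u = x − x₀): ∫u^(2j)·e^(−2au²) du = (2j−1)!!/(4a)^j · √(π/(2a)), odd powers integrate to 0; here √(π/(2a)) = 1.5439.
⟨x⟩ = -0.53500 and ⟨x²⟩ = 0.66559.
(Δx)² = 0.66559 − (-0.53500)² = 0.37936.

0.379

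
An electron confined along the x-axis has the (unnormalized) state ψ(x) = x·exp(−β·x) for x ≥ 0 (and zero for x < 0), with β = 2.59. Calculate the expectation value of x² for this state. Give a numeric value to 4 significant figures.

⟨x²⟩ = ∫ x²·|ψ|² dx / ∫|ψ|² dx (integrals over the domain).
Every integrand reduces to terms xʲ·e^(−2βx) on [0, ∞); use ∫₀^∞ xʲ·e^(−2βx) dx = j!/(2β)^(j+1).
State is unnormalized: ∫|ψ|² dx = 0.014389, and ∫ψ*·x²·ψ dx = 0.0064352, so ⟨x²⟩ = 0.0064352 / 0.014389.
⟨x²⟩ = 0.44722.

0.4472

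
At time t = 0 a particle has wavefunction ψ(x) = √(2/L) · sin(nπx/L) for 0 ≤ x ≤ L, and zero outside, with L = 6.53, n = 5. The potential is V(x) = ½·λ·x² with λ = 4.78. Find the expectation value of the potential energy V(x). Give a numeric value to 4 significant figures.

33.76

⟨V⟩ = ∫ V(x)·|ψ|² dx.
With sin²θ = (1 − cos2θ)/2 on 0 ≤ x ≤ L: ∫sin²(nπx/L) dx = L/2, ∫x·sin²(nπx/L) dx = L²/4, ∫x²·sin²(nπx/L) dx = L³·(1/6 − 1/(4n²π²)); higher powers xᵏ the same way, integrating xᵏ·cos(2nπx/L) by parts.
⟨V⟩ = 33.764.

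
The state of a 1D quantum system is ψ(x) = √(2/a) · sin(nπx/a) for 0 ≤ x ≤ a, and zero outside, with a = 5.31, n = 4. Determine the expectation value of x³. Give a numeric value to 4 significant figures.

36.72

⟨x³⟩ = ∫ x³·|ψ|² dx (integrals over the domain).
With sin²θ = (1 − cos2θ)/2 on 0 ≤ x ≤ a: ∫sin²(nπx/a) dx = a/2, ∫x·sin²(nπx/a) dx = a²/4, ∫x²·sin²(nπx/a) dx = a³·(1/6 − 1/(4n²π²)); higher powers xᵏ the same way, integrating xᵏ·cos(2nπx/a) by parts.
⟨x³⟩ = 36.719.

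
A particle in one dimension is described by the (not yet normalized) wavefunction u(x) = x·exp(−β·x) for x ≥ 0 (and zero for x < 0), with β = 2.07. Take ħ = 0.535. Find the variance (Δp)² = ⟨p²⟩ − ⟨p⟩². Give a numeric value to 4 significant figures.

1.226

Compute ⟨p⟩ and ⟨p²⟩ separately; (Δp)² = ⟨p²⟩ − ⟨p⟩².
Differentiate x·exp(−β·x) with the product rule; every integrand then reduces to terms xʲ·e^(−2βx) on [0, ∞), with ∫₀^∞ xʲ·e^(−2βx) dx = j!/(2β)^(j+1).
Normalization: ∫|u|² dx = 0.028186.
⟨p⟩ = 0.0000 and ⟨p²⟩ = 1.2264.
(Δp)² = 1.2264 − (0.0000)² = 1.2264.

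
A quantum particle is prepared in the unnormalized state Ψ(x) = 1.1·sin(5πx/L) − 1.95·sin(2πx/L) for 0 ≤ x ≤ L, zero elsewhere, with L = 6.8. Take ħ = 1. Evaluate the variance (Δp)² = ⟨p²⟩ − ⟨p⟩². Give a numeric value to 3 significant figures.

Compute ⟨p⟩ and ⟨p²⟩ separately; (Δp)² = ⟨p²⟩ − ⟨p⟩².
d²/dx² sin(jπx/L) = −(jπ/L)²·sin(jπx/L); on 0 ≤ x ≤ L, ∫sin²(jπx/L) dx = L/2 and ∫sin(jπx/L)·sin(lπx/L) dx = 0 for j ≠ l, so only diagonal terms survive in ∫|Ψ|² and ∫Ψ·Ψ″; ∫Ψ·Ψ′ dx = [Ψ²/2] between the walls = 0.
Normalization: ∫|Ψ|² dx = 17.043.
⟨p⟩ = 0.0000 and ⟨p²⟩ = 1.9358.
(Δp)² = 1.9358 − (0.0000)² = 1.9358.

1.94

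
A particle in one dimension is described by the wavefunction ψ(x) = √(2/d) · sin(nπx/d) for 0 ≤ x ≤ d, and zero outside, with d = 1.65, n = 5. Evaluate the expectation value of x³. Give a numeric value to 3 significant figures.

1.11

⟨x³⟩ = ∫ x³·|ψ|² dx (integrals over the domain).
With sin²θ = (1 − cos2θ)/2 on 0 ≤ x ≤ d: ∫sin²(nπx/d) dx = d/2, ∫x·sin²(nπx/d) dx = d²/4, ∫x²·sin²(nπx/d) dx = d³·(1/6 − 1/(4n²π²)); higher powers xᵏ the same way, integrating xᵏ·cos(2nπx/d) by parts.
⟨x³⟩ = 1.1094.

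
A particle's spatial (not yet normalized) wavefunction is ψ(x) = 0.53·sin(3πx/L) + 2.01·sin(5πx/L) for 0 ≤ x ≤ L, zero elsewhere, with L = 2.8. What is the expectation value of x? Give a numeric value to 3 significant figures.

⟨x⟩ = ∫ x·|ψ|² dx / ∫|ψ|² dx (integrals over the domain).
On 0 ≤ x ≤ L (j ≠ l): ∫sin²(jπx/L) dx = L/2, ∫sin(jπx/L)·sin(lπx/L) dx = 0; diagonal moments ∫x·sin²(jπx/L) dx = L²/4, ∫x²·sin²(jπx/L) dx = L³·(1/6 − 1/(4j²π²)); cross terms ∫x·sin(jπx/L)·sin(lπx/L) dx = 0 for j + l even and −4jlL²/(π²(j² − l²)²) for j + l odd, ∫x²·sin(jπx/L)·sin(lπx/L) dx = (−1)^(j+l)·4jlL³/(π²(j² − l²)²); higher powers the same way via product-to-sum and parts.
State is unnormalized: ∫|ψ|² dx = 6.0494, and ∫ψ*·x·ψ dx = 8.4692, so ⟨x⟩ = 8.4692 / 6.0494.
⟨x⟩ = 1.4000.

1.40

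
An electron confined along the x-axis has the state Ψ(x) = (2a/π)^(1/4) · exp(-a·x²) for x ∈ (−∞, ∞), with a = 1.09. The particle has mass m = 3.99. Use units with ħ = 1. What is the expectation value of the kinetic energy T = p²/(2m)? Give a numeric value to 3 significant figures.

0.137

T = −(ħ²/2m) d²/dx², so ⟨T⟩ = −(ħ²/2m) ∫ Ψ*·Ψ'' dx; with m = 3.99.
Gaussian moments: ∫x^(2j)·e^(−2ax²) dx = (2j−1)!!/(4a)^j · √(π/(2a)), odd powers integrate to 0; here √(π/(2a)) = 1.2005. Derivatives: d/dx e^(−ax²) = −2ax·e^(−ax²), d²/dx² e^(−ax²) = (4a²x² − 2a)·e^(−ax²).
⟨T⟩ = 0.13659.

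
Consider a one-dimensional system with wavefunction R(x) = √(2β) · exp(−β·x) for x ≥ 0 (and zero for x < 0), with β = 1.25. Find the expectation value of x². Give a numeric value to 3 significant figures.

0.320

⟨x²⟩ = ∫ x²·|R|² dx (integrals over the domain).
Every integrand reduces to terms xʲ·e^(−2βx) on [0, ∞); use ∫₀^∞ xʲ·e^(−2βx) dx = j!/(2β)^(j+1).
⟨x²⟩ = 0.32000.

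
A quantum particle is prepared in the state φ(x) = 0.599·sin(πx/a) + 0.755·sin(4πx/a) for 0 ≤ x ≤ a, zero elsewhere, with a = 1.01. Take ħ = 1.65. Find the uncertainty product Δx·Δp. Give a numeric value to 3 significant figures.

Δx = √(⟨x²⟩−⟨x⟩²), Δp = √(⟨p²⟩−⟨p⟩²).
On 0 ≤ x ≤ a (j ≠ l): ∫sin²(jπx/a) dx = a/2, ∫sin(jπx/a)·sin(lπx/a) dx = 0; diagonal moments ∫x·sin²(jπx/a) dx = a²/4, ∫x²·sin²(jπx/a) dx = a³·(1/6 − 1/(4j²π²)); cross terms ∫x·sin(jπx/a)·sin(lπx/a) dx = 0 for j + l even and −4jla²/(π²(j² − l²)²) for j + l odd, ∫x²·sin(jπx/a)·sin(lπx/a) dx = (−1)^(j+l)·4jla³/(π²(j² − l²)²); higher powers the same way via product-to-sum and parts. d²/dx² sin(jπx/a) = −(jπ/a)²·sin(jπx/a); on 0 ≤ x ≤ a, ∫sin²(jπx/a) dx = a/2 and ∫sin(jπx/a)·sin(lπx/a) dx = 0 for j ≠ l, so only diagonal terms survive in ∫|φ|² and ∫φ·φ″; ∫φ·φ′ dx = [φ²/2] between the walls = 0.
Normalization: ∫|φ|² dx = 0.46906.
⟨x⟩ = 0.49083, ⟨x²⟩ = 0.30377 ⇒ Δx = 0.25072.
⟨p⟩ = 0.0000, ⟨p²⟩ = 268.82 ⇒ Δp = 16.396.
Δx·Δp = 4.1108.

4.11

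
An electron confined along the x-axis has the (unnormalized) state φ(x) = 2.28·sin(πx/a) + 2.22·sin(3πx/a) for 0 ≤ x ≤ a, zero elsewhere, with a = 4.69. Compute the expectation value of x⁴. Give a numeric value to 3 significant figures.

103.

⟨x⁴⟩ = ∫ x⁴·|φ|² dx / ∫|φ|² dx (integrals over the domain).
On 0 ≤ x ≤ a (j ≠ l): ∫sin²(jπx/a) dx = a/2, ∫sin(jπx/a)·sin(lπx/a) dx = 0; diagonal moments ∫x·sin²(jπx/a) dx = a²/4, ∫x²·sin²(jπx/a) dx = a³·(1/6 − 1/(4j²π²)); cross terms ∫x·sin(jπx/a)·sin(lπx/a) dx = 0 for j + l even and −4jla²/(π²(j² − l²)²) for j + l odd, ∫x²·sin(jπx/a)·sin(lπx/a) dx = (−1)^(j+l)·4jla³/(π²(j² − l²)²); higher powers the same way via product-to-sum and parts.
State is unnormalized: ∫|φ|² dx = 23.747, and ∫φ*·x⁴·φ dx = 2436.3, so ⟨x⁴⟩ = 2436.3 / 23.747.
⟨x⁴⟩ = 102.59.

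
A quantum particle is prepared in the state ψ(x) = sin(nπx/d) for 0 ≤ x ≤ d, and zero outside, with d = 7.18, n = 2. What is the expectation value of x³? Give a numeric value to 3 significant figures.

85.5

⟨x³⟩ = ∫ x³·|ψ|² dx / ∫|ψ|² dx (integrals over the domain).
With sin²θ = (1 − cos2θ)/2 on 0 ≤ x ≤ d: ∫sin²(nπx/d) dx = d/2, ∫x·sin²(nπx/d) dx = d²/4, ∫x²·sin²(nπx/d) dx = d³·(1/6 − 1/(4n²π²)); higher powers xᵏ the same way, integrating xᵏ·cos(2nπx/d) by parts.
State is unnormalized: ∫|ψ|² dx = 3.5900, and ∫ψ*·x³·ψ dx = 306.96, so ⟨x³⟩ = 306.96 / 3.5900.
⟨x³⟩ = 85.505.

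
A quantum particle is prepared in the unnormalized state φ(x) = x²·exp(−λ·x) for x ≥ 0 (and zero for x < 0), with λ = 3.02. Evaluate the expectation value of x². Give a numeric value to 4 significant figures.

⟨x²⟩ = ∫ x²·|φ|² dx / ∫|φ|² dx (integrals over the domain).
Every integrand reduces to terms xʲ·e^(−2λx) on [0, ∞); use ∫₀^∞ xʲ·e^(−2λx) dx = j!/(2λ)^(j+1).
State is unnormalized: ∫|φ|² dx = 0.0029856, and ∫φ*·x²·φ dx = 0.0024551, so ⟨x²⟩ = 0.0024551 / 0.0029856.
⟨x²⟩ = 0.82233.

0.8223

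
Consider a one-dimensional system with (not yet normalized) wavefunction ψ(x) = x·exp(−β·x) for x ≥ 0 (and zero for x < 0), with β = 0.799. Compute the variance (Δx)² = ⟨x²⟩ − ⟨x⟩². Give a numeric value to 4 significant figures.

Compute ⟨x⟩ and ⟨x²⟩ separately, then (Δx)² = ⟨x²⟩ − ⟨x⟩².
Every integrand reduces to terms xʲ·e^(−2βx) on [0, ∞); use ∫₀^∞ xʲ·e^(−2βx) dx = j!/(2β)^(j+1).
Normalization: ∫|ψ|² dx = 0.49012.
⟨x⟩ = 1.8773 and ⟨x²⟩ = 4.6992.
(Δx)² = 4.6992 − (1.8773)² = 1.1748.

1.175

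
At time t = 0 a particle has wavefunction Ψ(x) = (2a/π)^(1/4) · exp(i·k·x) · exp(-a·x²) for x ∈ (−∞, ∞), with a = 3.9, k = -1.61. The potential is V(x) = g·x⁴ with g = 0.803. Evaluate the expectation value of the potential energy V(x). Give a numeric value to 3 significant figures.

0.00990

⟨V⟩ = ∫ V(x)·|Ψ|² dx.
Gaussian moments: ∫x^(2j)·e^(−2ax²) dx = (2j−1)!!/(4a)^j · √(π/(2a)), odd powers integrate to 0; here √(π/(2a)) = 0.63464.
⟨V⟩ = 0.0098989.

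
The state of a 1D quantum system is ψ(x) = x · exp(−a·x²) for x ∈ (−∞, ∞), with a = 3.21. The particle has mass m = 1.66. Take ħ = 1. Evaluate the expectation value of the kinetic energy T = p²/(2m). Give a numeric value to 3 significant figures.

T = −(ħ²/2m) d²/dx², so ⟨T⟩ = −(ħ²/2m) ∫ ψ*·ψ'' dx / ∫|ψ|² dx; with m = 1.66.
Expand each integrand as polynomial × e^(−2ax²) and use ∫x^(2j)·e^(−2ax²) dx = (2j−1)!!/(4a)^j · √(π/(2a)), odd powers → 0; here √(π/(2a)) = 0.69953. Differentiate with the product rule, d/dx e^(−ax²) = −2ax·e^(−ax²).
State is unnormalized: ∫|ψ|² dx = 0.054481, and ∫ψ*·(−ħ²/2m · ψ'') dx = 0.15803, so ⟨T⟩ = 0.15803 / 0.054481.
⟨T⟩ = 2.9006.

2.90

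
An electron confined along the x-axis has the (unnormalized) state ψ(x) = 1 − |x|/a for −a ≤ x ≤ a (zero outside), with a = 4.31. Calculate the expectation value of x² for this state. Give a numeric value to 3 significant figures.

1.86

⟨x²⟩ = ∫ x²·|ψ|² dx / ∫|ψ|² dx (integrals over the domain).
ψ is even, so ∫ over [−a, a] = 2∫₀ᵃ with ψ = 1 − x/a there: ∫₀ᵃ (1 − x/a)² dx = a/3, ∫₀ᵃ x²(1 − x/a)² dx = a³/30, ∫₀ᵃ x⁴(1 − x/a)² dx = a⁵/105.
State is unnormalized: ∫|ψ|² dx = 2.8733, and ∫ψ*·x²·ψ dx = 5.3375, so ⟨x²⟩ = 5.3375 / 2.8733.
⟨x²⟩ = 1.8576.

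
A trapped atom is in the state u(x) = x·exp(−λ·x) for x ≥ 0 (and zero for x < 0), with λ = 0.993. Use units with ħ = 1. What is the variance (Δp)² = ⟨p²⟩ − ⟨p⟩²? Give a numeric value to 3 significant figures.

Compute ⟨p⟩ and ⟨p²⟩ separately; (Δp)² = ⟨p²⟩ − ⟨p⟩².
Differentiate x·exp(−λ·x) with the product rule; every integrand then reduces to terms xʲ·e^(−2λx) on [0, ∞), with ∫₀^∞ xʲ·e^(−2λx) dx = j!/(2λ)^(j+1).
Normalization: ∫|u|² dx = 0.25532.
⟨p⟩ = 0.0000 and ⟨p²⟩ = 0.98605.
(Δp)² = 0.98605 − (0.0000)² = 0.98605.

0.986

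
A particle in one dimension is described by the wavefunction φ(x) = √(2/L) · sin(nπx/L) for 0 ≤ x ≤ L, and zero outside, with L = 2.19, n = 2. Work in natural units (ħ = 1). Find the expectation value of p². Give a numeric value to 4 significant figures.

8.231

p² φ = −ħ² d²φ/dx²; ⟨p²⟩ = −ħ² ∫ φ*·φ'' dx.
d/dx sin(nπx/L) = (nπ/L)·cos(nπx/L) and d²/dx² sin(nπx/L) = −(nπ/L)²·sin(nπx/L); on 0 ≤ x ≤ L, ∫sin²(nπx/L) dx = L/2 and ∫sin(nπx/L)·cos(nπx/L) dx = 0.
⟨p²⟩ = 8.2314.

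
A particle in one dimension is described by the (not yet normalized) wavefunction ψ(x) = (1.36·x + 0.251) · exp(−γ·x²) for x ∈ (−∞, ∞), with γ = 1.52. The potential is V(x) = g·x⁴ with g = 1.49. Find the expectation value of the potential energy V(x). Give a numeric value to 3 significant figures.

0.522

⟨V⟩ = ∫ V(x)·|ψ|² dx / ∫|ψ|² dx.
Expand each integrand as polynomial × e^(−2γx²) and use ∫x^(2j)·e^(−2γx²) dx = (2j−1)!!/(4γ)^j · √(π/(2γ)), odd powers → 0; here √(π/(2γ)) = 1.0166.
State is unnormalized: ∫|ψ|² dx = 0.37330, and ∫ψ*·V(x)·ψ dx = 0.19472, so ⟨V⟩ = 0.19472 / 0.37330.
⟨V⟩ = 0.52162.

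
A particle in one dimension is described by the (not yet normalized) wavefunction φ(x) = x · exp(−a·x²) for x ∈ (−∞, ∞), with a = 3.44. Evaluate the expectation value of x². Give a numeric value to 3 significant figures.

⟨x²⟩ = ∫ x²·|φ|² dx / ∫|φ|² dx (integrals over the domain).
Expand each integrand as polynomial × e^(−2ax²) and use ∫x^(2j)·e^(−2ax²) dx = (2j−1)!!/(4a)^j · √(π/(2a)), odd powers → 0; here √(π/(2a)) = 0.67574.
State is unnormalized: ∫|φ|² dx = 0.049109, and ∫φ*·x²·φ dx = 0.010707, so ⟨x²⟩ = 0.010707 / 0.049109.
⟨x²⟩ = 0.21802.

0.218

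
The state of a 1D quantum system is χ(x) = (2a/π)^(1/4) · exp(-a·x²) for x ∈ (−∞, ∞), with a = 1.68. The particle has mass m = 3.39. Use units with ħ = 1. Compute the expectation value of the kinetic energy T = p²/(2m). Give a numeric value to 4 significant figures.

0.2478

T = −(ħ²/2m) d²/dx², so ⟨T⟩ = −(ħ²/2m) ∫ χ*·χ'' dx; with m = 3.39.
Gaussian moments: ∫x^(2j)·e^(−2ax²) dx = (2j−1)!!/(4a)^j · √(π/(2a)), odd powers integrate to 0; here √(π/(2a)) = 0.96695. Derivatives: d/dx e^(−ax²) = −2ax·e^(−ax²), d²/dx² e^(−ax²) = (4a²x² − 2a)·e^(−ax²).
⟨T⟩ = 0.24779.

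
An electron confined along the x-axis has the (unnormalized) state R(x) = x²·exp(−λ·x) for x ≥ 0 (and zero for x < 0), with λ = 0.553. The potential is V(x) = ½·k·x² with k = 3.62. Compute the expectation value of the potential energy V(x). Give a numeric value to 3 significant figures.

44.4

⟨V⟩ = ∫ V(x)·|R|² dx / ∫|R|² dx.
Every integrand reduces to terms xʲ·e^(−2λx) on [0, ∞); use ∫₀^∞ xʲ·e^(−2λx) dx = j!/(2λ)^(j+1).
State is unnormalized: ∫|R|² dx = 14.502, and ∫R*·V(x)·R dx = 643.76, so ⟨V⟩ = 643.76 / 14.502.
⟨V⟩ = 44.390.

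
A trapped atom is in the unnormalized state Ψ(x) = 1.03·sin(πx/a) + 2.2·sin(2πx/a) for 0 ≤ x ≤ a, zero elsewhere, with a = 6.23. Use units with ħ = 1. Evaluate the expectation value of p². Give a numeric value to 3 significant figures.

0.880

p² Ψ = −ħ² d²Ψ/dx²; ⟨p²⟩ = −ħ² ∫ Ψ*·Ψ'' dx / ∫|Ψ|² dx.
d²/dx² sin(jπx/a) = −(jπ/a)²·sin(jπx/a); on 0 ≤ x ≤ a, ∫sin²(jπx/a) dx = a/2 and ∫sin(jπx/a)·sin(lπx/a) dx = 0 for j ≠ l, so only diagonal terms survive in ∫|Ψ|² and ∫Ψ·Ψ″; ∫Ψ·Ψ′ dx = [Ψ²/2] between the walls = 0.
State is unnormalized: ∫|Ψ|² dx = 18.381, and ∫Ψ*·(−ħ² Ψ'') dx = 16.175, so ⟨p²⟩ = 16.175 / 18.381.
⟨p²⟩ = 0.88000.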